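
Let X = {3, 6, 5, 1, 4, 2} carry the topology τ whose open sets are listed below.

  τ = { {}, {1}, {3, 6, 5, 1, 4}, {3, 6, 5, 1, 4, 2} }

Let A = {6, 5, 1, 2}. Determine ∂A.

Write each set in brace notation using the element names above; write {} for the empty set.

{3, 6, 5, 4, 2}

opens ⊆ A: {}, {1}; union → int = {1}
complement {3, 4}; its interior {}; cl(A) = X∖{} = {3, 6, 5, 1, 4, 2}
boundary = {3, 6, 5, 1, 4, 2} ∖ {1} = {3, 6, 5, 4, 2}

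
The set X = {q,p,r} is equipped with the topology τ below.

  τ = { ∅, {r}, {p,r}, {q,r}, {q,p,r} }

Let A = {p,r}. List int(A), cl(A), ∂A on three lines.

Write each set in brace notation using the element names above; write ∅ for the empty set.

interior: largest open inside A is {p,r} (from ∅, {r}, {p,r})
cl via duality: int({q}) = ∅, so X∖∅ = {q,p,r}
cl∖int = {q}

int(A) = {p,r}
cl(A)  = {q,p,r}
∂A     = {q}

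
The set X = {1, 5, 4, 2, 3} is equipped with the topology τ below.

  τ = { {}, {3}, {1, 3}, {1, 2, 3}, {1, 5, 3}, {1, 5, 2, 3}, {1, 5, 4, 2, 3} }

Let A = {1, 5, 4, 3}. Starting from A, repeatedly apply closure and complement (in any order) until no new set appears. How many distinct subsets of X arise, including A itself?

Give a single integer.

closure: X∖int(X∖A) = X∖{} = {1, 5, 4, 2, 3}
Let k=closure and c=complement:
  1. A     = {1, 5, 4, 3}
  2. kA    = {1, 5, 4, 2, 3}
  3. cA    = {2}
  4. ckA   = {}
  5. kcA   = {4, 2}
  6. ckcA  = {1, 5, 3}
— saturated at 6

6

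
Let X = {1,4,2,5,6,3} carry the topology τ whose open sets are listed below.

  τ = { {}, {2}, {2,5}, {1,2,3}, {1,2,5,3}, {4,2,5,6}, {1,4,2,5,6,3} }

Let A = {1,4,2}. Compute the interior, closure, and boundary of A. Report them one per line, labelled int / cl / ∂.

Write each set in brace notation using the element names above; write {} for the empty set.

opens ⊆ A: {}, {2}; union → int = {2}
complement {5,6,3}; its interior {}; cl(A) = X∖{} = {1,4,2,5,6,3}
boundary = {1,4,2,5,6,3} ∖ {2} = {1,4,5,6,3}

int(A) = {2}
cl(A)  = {1,4,2,5,6,3}
∂A     = {1,4,5,6,3}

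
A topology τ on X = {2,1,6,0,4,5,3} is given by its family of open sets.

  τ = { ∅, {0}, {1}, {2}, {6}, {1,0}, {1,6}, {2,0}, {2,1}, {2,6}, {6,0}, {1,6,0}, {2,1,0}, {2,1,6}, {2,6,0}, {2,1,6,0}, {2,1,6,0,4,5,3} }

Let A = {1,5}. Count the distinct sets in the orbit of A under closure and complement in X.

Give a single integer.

X∖A={2,6,0,4,3}, int(X∖A)={2,6,0}, hence cl(A)={1,4,5,3}
Orbit (k=closure, c=complement):
  1. A     = {1,5}
  2. kA    = {1,4,5,3}
  3. cA    = {2,6,0,4,3}
  4. ckA   = {2,6,0}
  5. kcA   = {2,6,0,4,5,3}
  6. ckcA  = {1}
(closed under both — stop)

6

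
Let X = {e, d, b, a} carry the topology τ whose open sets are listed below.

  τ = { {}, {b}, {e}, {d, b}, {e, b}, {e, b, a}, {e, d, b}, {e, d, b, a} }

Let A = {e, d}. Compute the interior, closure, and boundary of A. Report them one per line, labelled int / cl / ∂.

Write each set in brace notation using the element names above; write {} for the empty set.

opens ⊆ A: {}, {e}; union → int = {e}
complement {b, a}; its interior {b}; cl(A) = X∖{b} = {e, d, a}
boundary = {e, d, a} ∖ {e} = {d, a}

int(A) = {e}
cl(A)  = {e, d, a}
∂A     = {d, a}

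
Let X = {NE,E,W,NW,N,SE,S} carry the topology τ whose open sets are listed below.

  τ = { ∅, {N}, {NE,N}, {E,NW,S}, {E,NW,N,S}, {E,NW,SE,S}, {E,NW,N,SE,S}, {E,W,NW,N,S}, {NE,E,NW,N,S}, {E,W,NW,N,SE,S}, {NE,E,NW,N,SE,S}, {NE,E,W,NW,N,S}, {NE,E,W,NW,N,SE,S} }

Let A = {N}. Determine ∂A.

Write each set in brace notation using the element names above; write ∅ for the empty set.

opens ⊆ A: ∅, {N}; union → int = {N}
complement {NE,E,W,NW,SE,S}; its interior {E,NW,SE,S}; cl(A) = X∖{E,NW,SE,S} = {NE,W,N}
boundary = {NE,W,N} ∖ {N} = {NE,W}

{NE,W}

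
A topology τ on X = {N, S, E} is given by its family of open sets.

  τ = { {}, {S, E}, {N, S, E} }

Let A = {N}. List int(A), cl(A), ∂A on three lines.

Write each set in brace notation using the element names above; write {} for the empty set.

int(A) = {}
cl(A)  = {N}
∂A     = {N}

opens ⊆ A: {}; union → int = {}
complement {S, E}; its interior {S, E}; cl(A) = X∖{S, E} = {N}
boundary = {N} ∖ {} = {N}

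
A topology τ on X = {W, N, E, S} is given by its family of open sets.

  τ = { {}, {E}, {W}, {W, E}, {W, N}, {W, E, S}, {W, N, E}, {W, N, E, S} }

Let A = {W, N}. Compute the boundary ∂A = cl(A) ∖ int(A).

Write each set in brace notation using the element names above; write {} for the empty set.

{S}

opens ⊆ A: {}, {W}, {W, N}; union → int = {W, N}
complement {E, S}; its interior {E}; cl(A) = X∖{E} = {W, N, S}
boundary = {W, N, S} ∖ {W, N} = {S}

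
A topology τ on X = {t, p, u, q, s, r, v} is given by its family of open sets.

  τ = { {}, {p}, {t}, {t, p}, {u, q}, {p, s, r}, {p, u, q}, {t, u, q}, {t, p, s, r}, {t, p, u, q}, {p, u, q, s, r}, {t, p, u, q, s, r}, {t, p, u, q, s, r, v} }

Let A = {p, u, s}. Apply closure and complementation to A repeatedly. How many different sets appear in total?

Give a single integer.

12

closure: X∖int(X∖A) = X∖{t} = {p, u, q, s, r, v}
Let k=closure and c=complement:
  1. A     = {p, u, s}
  2. kA    = {p, u, q, s, r, v}
  3. cA    = {t, q, r, v}
  4. ckA   = {t}
  5. kcA   = {t, u, q, s, r, v}
  6. kckA  = {t, v}
  7. ckcA  = {p}
  8. ckckA = {p, u, q, s, r}
  9. kckcA = {p, s, r, v}
  10. ckckcA = {t, u, q}
  11. kckckcA = {t, u, q, v}
  12. ckckckcA = {p, s, r}
— saturated at 12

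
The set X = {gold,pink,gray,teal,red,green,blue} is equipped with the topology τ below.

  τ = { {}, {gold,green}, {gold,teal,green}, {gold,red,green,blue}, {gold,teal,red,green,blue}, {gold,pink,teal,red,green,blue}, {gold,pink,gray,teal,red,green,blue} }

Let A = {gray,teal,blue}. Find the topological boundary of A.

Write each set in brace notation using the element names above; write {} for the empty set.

open subsets of A: {}; so int(A) = {}
closure: X∖int(X∖A) = X∖{gold,green} = {pink,gray,teal,red,blue}
∂A = {pink,gray,teal,red,blue} minus {} = {pink,gray,teal,red,blue}

{pink,gray,teal,red,blue}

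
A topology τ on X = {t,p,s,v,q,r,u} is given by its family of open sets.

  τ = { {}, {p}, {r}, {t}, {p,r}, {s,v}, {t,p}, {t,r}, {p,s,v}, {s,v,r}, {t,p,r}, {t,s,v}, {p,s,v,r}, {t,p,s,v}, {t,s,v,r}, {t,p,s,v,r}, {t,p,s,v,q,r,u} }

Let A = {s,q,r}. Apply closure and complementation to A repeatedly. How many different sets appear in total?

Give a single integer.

complement {t,p,v,u}; its interior {t,p}; cl(A) = X∖{t,p} = {s,v,q,r,u}
With k = closure, c = complement:
  1. A     = {s,q,r}
  2. kA    = {s,v,q,r,u}
  3. cA    = {t,p,v,u}
  4. ckA   = {t,p}
  5. kcA   = {t,p,s,v,q,u}
  6. kckA  = {t,p,q,u}
  7. ckcA  = {r}
  8. ckckA = {s,v,r}
  9. kckcA = {q,r,u}
  10. ckckcA = {t,p,s,v}
k, c of each give nothing new

10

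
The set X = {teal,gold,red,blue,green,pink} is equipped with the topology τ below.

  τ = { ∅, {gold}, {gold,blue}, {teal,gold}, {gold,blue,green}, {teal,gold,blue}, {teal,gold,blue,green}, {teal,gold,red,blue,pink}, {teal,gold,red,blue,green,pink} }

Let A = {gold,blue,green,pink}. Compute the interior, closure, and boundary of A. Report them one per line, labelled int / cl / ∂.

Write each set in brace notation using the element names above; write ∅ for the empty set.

interior: largest open inside A is {gold,blue,green} (from ∅, {gold}, {gold,blue}, {gold,blue,green})
cl via duality: int({teal,red}) = ∅, so X∖∅ = {teal,gold,red,blue,green,pink}
cl∖int = {teal,red,pink}

int(A) = {gold,blue,green}
cl(A)  = {teal,gold,red,blue,green,pink}
∂A     = {teal,red,pink}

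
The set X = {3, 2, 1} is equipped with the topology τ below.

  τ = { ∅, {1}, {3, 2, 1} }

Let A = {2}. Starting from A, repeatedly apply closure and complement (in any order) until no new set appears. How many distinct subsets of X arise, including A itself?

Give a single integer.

X∖A={3, 1}, int(X∖A)={1}, hence cl(A)={3, 2}
Orbit (k=closure, c=complement):
  1. A     = {2}
  2. kA    = {3, 2}
  3. cA    = {3, 1}
  4. ckA   = {1}
  5. kcA   = {3, 2, 1}
  6. ckcA  = ∅
(closed under both — stop)

6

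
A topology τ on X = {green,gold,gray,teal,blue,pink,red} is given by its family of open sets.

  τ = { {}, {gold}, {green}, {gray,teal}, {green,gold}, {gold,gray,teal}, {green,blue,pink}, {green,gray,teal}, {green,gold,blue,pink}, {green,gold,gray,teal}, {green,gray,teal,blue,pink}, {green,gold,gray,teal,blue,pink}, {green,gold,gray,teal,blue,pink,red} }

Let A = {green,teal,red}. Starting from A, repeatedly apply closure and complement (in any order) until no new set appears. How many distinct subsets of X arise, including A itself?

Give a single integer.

12

X∖A={gold,gray,blue,pink}, int(X∖A)={gold}, hence cl(A)={green,gray,teal,blue,pink,red}
Orbit (k=closure, c=complement):
  1. A     = {green,teal,red}
  2. kA    = {green,gray,teal,blue,pink,red}
  3. cA    = {gold,gray,blue,pink}
  4. ckA   = {gold}
  5. kcA   = {gold,gray,teal,blue,pink,red}
  6. kckA  = {gold,red}
  7. ckcA  = {green}
  8. ckckA = {green,gray,teal,blue,pink}
  9. kckcA = {green,blue,pink,red}
  10. ckckcA = {gold,gray,teal}
  11. kckckcA = {gold,gray,teal,red}
  12. ckckckcA = {green,blue,pink}
(closed under both — stop)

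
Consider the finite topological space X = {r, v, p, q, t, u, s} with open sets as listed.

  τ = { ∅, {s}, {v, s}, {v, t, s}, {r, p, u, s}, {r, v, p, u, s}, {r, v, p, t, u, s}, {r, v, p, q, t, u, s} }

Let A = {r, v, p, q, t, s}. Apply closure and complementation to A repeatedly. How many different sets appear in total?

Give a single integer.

6

complement {u}; its interior ∅; cl(A) = X∖∅ = {r, v, p, q, t, u, s}
With k = closure, c = complement:
  1. A     = {r, v, p, q, t, s}
  2. kA    = {r, v, p, q, t, u, s}
  3. cA    = {u}
  4. ckA   = ∅
  5. kcA   = {r, p, q, u}
  6. ckcA  = {v, t, s}
k, c of each give nothing new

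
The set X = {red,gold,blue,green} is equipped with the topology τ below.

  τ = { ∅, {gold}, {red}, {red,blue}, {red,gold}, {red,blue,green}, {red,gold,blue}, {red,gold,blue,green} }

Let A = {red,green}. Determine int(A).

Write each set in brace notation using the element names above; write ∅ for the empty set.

{red}

interior: largest open inside A is {red} (from ∅, {red})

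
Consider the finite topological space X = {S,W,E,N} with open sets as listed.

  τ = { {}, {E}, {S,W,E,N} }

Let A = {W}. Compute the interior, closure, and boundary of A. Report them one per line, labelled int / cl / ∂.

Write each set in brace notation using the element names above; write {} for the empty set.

U open, U⊆A: {}. int(A) = ⋃ = {}
X∖A={S,E,N}, int(X∖A)={E}, hence cl(A)={S,W,N}
∂A: remove int from cl → {S,W,N}

int(A) = {}
cl(A)  = {S,W,N}
∂A     = {S,W,N}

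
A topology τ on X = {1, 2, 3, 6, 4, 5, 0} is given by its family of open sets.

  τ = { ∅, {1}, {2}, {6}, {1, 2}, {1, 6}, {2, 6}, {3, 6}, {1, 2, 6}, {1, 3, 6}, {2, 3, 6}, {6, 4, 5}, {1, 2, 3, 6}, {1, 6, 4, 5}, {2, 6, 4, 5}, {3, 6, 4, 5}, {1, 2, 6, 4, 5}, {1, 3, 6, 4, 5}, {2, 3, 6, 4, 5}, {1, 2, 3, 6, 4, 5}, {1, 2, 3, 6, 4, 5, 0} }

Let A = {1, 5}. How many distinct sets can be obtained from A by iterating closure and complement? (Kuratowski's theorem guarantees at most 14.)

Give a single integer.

cl via duality: int({2, 3, 6, 4, 0}) = {2, 3, 6}, so X∖{2, 3, 6} = {1, 4, 5, 0}
Write k for closure, c for complement:
  1. A     = {1, 5}
  2. kA    = {1, 4, 5, 0}
  3. cA    = {2, 3, 6, 4, 0}
  4. ckA   = {2, 3, 6}
  5. kcA   = {2, 3, 6, 4, 5, 0}
  6. ckcA  = {1}
  7. kckcA = {1, 0}
  8. ckckcA = {2, 3, 6, 4, 5}
applying k or c yields no new set

8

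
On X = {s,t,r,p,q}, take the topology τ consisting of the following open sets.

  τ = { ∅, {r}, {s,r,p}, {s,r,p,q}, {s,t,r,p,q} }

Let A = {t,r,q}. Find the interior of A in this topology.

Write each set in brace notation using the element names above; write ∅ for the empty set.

opens ⊆ A: ∅, {r}; union → int = {r}

{r}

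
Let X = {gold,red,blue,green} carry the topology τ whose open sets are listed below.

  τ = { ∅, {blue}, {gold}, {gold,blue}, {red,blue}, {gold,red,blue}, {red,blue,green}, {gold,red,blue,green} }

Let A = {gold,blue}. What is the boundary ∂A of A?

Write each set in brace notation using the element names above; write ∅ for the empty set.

{red,green}

interior: largest open inside A is {gold,blue} (from ∅, {gold}, {blue}, {gold,blue})
cl via duality: int({red,green}) = ∅, so X∖∅ = {gold,red,blue,green}
cl∖int = {red,green}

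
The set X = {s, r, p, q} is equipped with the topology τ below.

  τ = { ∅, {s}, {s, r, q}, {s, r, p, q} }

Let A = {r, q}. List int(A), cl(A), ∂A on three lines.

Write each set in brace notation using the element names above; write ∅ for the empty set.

open subsets of A: ∅; so int(A) = ∅
closure: X∖int(X∖A) = X∖{s} = {r, p, q}
∂A = {r, p, q} minus ∅ = {r, p, q}

int(A) = ∅
cl(A)  = {r, p, q}
∂A     = {r, p, q}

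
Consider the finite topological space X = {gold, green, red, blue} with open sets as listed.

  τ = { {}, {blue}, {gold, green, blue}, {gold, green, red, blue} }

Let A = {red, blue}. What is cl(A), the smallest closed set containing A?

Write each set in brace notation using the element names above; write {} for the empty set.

complement {gold, green}; its interior {}; cl(A) = X∖{} = {gold, green, red, blue}

{gold, green, red, blue}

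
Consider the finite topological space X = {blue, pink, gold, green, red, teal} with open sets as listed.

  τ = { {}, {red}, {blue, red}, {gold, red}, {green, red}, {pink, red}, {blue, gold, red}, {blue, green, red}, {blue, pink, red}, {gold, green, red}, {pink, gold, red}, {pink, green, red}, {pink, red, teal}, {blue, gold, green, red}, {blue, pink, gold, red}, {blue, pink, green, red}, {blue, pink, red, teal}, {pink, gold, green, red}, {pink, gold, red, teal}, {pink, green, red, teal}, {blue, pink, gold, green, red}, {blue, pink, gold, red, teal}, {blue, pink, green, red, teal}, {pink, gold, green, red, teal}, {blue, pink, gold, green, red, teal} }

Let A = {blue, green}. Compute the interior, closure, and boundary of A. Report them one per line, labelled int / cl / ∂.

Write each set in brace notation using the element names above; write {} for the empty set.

int(A) = {}
cl(A)  = {blue, green}
∂A     = {blue, green}

interior: largest open inside A is {} (from {})
cl via duality: int({pink, gold, red, teal}) = {pink, gold, red, teal}, so X∖{pink, gold, red, teal} = {blue, green}
cl∖int = {blue, green}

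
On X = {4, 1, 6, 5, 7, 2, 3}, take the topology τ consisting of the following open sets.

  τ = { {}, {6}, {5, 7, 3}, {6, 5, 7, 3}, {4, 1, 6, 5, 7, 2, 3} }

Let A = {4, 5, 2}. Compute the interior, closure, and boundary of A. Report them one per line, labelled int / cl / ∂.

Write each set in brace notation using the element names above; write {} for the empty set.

int(A) = {}
cl(A)  = {4, 1, 5, 7, 2, 3}
∂A     = {4, 1, 5, 7, 2, 3}

open subsets of A: {}; so int(A) = {}
closure: X∖int(X∖A) = X∖{6} = {4, 1, 5, 7, 2, 3}
∂A = {4, 1, 5, 7, 2, 3} minus {} = {4, 1, 5, 7, 2, 3}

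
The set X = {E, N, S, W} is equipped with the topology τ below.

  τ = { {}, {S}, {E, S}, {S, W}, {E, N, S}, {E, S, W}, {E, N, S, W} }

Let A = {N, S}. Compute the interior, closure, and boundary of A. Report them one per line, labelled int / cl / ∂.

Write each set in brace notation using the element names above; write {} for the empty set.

int(A) = {S}
cl(A)  = {E, N, S, W}
∂A     = {E, N, W}

opens ⊆ A: {}, {S}; union → int = {S}
complement {E, W}; its interior {}; cl(A) = X∖{} = {E, N, S, W}
boundary = {E, N, S, W} ∖ {S} = {E, N, W}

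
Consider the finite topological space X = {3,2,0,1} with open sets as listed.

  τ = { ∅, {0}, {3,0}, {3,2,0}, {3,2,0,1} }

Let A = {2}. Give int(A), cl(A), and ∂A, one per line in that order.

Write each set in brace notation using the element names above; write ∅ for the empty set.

int(A) = ∅
cl(A)  = {2,1}
∂A     = {2,1}

interior: largest open inside A is ∅ (from ∅)
cl via duality: int({3,0,1}) = {3,0}, so X∖{3,0} = {2,1}
cl∖int = {2,1}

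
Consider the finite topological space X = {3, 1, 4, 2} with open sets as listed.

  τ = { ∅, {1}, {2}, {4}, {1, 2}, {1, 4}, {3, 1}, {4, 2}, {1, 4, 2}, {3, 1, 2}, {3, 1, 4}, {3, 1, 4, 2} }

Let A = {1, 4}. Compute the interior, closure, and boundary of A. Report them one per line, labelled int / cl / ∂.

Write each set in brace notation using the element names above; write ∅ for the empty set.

interior: largest open inside A is {1, 4} (from ∅, {4}, {1}, {1, 4})
cl via duality: int({3, 2}) = {2}, so X∖{2} = {3, 1, 4}
cl∖int = {3}

int(A) = {1, 4}
cl(A)  = {3, 1, 4}
∂A     = {3}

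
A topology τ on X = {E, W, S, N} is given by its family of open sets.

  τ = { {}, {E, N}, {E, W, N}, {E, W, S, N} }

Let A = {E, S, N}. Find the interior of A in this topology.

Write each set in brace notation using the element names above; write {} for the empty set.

{E, N}

interior: largest open inside A is {E, N} (from {}, {E, N})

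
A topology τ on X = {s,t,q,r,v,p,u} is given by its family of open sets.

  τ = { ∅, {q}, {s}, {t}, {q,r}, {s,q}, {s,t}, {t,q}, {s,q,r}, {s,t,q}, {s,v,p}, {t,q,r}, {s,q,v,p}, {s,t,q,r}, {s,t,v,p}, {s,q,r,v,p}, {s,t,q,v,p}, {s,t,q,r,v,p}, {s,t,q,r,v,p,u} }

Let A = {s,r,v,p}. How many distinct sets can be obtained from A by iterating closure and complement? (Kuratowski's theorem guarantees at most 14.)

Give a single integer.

X∖A={t,q,u}, int(X∖A)={t,q}, hence cl(A)={s,r,v,p,u}
Orbit (k=closure, c=complement):
  1. A     = {s,r,v,p}
  2. kA    = {s,r,v,p,u}
  3. cA    = {t,q,u}
  4. ckA   = {t,q}
  5. kcA   = {t,q,r,u}
  6. ckcA  = {s,v,p}
  7. kckcA = {s,v,p,u}
  8. ckckcA = {t,q,r}
(closed under both — stop)

8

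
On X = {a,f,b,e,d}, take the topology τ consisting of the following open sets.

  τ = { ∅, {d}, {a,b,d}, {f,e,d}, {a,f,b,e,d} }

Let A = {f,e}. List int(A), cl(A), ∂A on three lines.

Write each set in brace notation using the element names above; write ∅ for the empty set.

U open, U⊆A: ∅. int(A) = ⋃ = ∅
X∖A={a,b,d}, int(X∖A)={a,b,d}, hence cl(A)={f,e}
∂A: remove int from cl → {f,e}

int(A) = ∅
cl(A)  = {f,e}
∂A     = {f,e}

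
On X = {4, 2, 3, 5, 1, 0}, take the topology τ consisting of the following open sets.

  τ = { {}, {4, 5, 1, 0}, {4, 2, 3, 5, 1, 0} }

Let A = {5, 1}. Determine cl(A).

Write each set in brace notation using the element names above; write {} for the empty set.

{4, 2, 3, 5, 1, 0}

cl via duality: int({4, 2, 3, 0}) = {}, so X∖{} = {4, 2, 3, 5, 1, 0}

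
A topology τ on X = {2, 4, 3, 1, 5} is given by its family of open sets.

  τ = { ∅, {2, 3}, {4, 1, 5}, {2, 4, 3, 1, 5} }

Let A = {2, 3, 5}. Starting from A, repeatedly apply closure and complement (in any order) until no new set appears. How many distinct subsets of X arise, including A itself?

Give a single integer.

closure: X∖int(X∖A) = X∖∅ = {2, 4, 3, 1, 5}
Let k=closure and c=complement:
  1. A     = {2, 3, 5}
  2. kA    = {2, 4, 3, 1, 5}
  3. cA    = {4, 1}
  4. ckA   = ∅
  5. kcA   = {4, 1, 5}
  6. ckcA  = {2, 3}
— saturated at 6

6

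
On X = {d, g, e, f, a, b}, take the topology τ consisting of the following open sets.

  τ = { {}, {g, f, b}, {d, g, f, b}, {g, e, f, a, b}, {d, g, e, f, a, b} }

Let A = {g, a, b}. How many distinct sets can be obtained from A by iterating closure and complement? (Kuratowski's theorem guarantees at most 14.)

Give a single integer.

complement {d, e, f}; its interior {}; cl(A) = X∖{} = {d, g, e, f, a, b}
With k = closure, c = complement:
  1. A     = {g, a, b}
  2. kA    = {d, g, e, f, a, b}
  3. cA    = {d, e, f}
  4. ckA   = {}
k, c of each give nothing new

4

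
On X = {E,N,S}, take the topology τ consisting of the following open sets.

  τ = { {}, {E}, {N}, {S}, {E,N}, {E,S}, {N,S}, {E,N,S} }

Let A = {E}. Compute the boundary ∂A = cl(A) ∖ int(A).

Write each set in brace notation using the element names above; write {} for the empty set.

opens ⊆ A: {}, {E}; union → int = {E}
complement {N,S}; its interior {N,S}; cl(A) = X∖{N,S} = {E}
boundary = {E} ∖ {E} = {}

{}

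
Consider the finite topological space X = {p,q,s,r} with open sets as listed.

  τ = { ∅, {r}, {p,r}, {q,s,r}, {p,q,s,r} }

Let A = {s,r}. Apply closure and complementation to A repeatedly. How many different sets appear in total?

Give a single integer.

6

cl via duality: int({p,q}) = ∅, so X∖∅ = {p,q,s,r}
Write k for closure, c for complement:
  1. A     = {s,r}
  2. kA    = {p,q,s,r}
  3. cA    = {p,q}
  4. ckA   = ∅
  5. kcA   = {p,q,s}
  6. ckcA  = {r}
applying k or c yields no new set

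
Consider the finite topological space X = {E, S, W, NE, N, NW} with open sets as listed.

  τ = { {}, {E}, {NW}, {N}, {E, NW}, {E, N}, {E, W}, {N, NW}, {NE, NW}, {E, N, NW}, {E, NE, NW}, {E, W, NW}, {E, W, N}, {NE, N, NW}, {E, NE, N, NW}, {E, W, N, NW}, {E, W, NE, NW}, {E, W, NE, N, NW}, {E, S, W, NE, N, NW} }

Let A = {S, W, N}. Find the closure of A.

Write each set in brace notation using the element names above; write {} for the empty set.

{S, W, N}

closure: X∖int(X∖A) = X∖{E, NE, NW} = {S, W, N}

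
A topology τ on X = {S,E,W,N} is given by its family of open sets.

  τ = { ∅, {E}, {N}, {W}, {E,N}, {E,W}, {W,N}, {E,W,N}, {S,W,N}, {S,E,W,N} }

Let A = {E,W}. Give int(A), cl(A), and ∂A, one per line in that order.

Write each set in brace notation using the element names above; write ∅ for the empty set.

int(A) = {E,W}
cl(A)  = {S,E,W}
∂A     = {S}

open subsets of A: ∅, {E}, {W}, {E,W}; so int(A) = {E,W}
closure: X∖int(X∖A) = X∖{N} = {S,E,W}
∂A = {S,E,W} minus {E,W} = {S}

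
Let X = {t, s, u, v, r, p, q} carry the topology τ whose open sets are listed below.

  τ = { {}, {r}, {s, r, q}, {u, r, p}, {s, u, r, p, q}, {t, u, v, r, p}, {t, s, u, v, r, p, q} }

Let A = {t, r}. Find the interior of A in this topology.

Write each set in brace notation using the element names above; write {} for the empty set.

{r}

opens ⊆ A: {}, {r}; union → int = {r}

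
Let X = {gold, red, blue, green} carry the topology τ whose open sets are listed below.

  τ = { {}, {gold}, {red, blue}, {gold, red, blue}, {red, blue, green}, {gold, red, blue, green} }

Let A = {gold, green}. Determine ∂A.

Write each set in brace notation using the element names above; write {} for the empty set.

U open, U⊆A: {}, {gold}. int(A) = ⋃ = {gold}
X∖A={red, blue}, int(X∖A)={red, blue}, hence cl(A)={gold, green}
∂A: remove int from cl → {green}

{green}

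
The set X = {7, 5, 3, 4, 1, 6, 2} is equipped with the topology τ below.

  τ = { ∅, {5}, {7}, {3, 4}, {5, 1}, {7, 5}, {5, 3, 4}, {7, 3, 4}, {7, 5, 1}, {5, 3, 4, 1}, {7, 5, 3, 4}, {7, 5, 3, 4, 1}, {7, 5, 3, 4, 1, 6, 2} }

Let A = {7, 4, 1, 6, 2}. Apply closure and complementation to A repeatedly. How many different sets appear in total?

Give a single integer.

12

complement {5, 3}; its interior {5}; cl(A) = X∖{5} = {7, 3, 4, 1, 6, 2}
With k = closure, c = complement:
  1. A     = {7, 4, 1, 6, 2}
  2. kA    = {7, 3, 4, 1, 6, 2}
  3. cA    = {5, 3}
  4. ckA   = {5}
  5. kcA   = {5, 3, 4, 1, 6, 2}
  6. kckA  = {5, 1, 6, 2}
  7. ckcA  = {7}
  8. ckckA = {7, 3, 4}
  9. kckcA = {7, 6, 2}
  10. kckckA = {7, 3, 4, 6, 2}
  11. ckckcA = {5, 3, 4, 1}
  12. ckckckA = {5, 1}
k, c of each give nothing new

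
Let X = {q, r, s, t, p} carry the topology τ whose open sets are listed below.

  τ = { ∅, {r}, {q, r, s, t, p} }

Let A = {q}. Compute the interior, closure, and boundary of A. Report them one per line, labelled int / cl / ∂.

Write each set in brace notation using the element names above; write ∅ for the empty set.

int(A) = ∅
cl(A)  = {q, s, t, p}
∂A     = {q, s, t, p}

interior: largest open inside A is ∅ (from ∅)
cl via duality: int({r, s, t, p}) = {r}, so X∖{r} = {q, s, t, p}
cl∖int = {q, s, t, p}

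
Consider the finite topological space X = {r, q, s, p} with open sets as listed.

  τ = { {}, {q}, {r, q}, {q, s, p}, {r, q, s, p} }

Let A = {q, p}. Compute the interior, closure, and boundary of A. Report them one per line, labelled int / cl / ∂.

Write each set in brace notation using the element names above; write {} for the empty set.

open subsets of A: {}, {q}; so int(A) = {q}
closure: X∖int(X∖A) = X∖{} = {r, q, s, p}
∂A = {r, q, s, p} minus {q} = {r, s, p}

int(A) = {q}
cl(A)  = {r, q, s, p}
∂A     = {r, s, p}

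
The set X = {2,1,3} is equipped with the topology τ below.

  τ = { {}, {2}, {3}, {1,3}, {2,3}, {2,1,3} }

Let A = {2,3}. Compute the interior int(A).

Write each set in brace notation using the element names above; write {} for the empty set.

{2,3}

open subsets of A: {}, {2}, {3}, {2,3}; so int(A) = {2,3}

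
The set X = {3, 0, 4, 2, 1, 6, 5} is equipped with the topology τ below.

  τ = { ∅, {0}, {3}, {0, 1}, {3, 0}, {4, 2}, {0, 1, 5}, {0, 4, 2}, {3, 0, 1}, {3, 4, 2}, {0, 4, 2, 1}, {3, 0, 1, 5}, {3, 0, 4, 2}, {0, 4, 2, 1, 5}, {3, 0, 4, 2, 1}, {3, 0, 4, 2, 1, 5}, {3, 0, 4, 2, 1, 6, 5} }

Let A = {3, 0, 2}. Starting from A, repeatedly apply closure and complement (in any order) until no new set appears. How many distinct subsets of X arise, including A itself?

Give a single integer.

complement {4, 1, 6, 5}; its interior ∅; cl(A) = X∖∅ = {3, 0, 4, 2, 1, 6, 5}
With k = closure, c = complement:
  1. A     = {3, 0, 2}
  2. kA    = {3, 0, 4, 2, 1, 6, 5}
  3. cA    = {4, 1, 6, 5}
  4. ckA   = ∅
  5. kcA   = {4, 2, 1, 6, 5}
  6. ckcA  = {3, 0}
  7. kckcA = {3, 0, 1, 6, 5}
  8. ckckcA = {4, 2}
  9. kckckcA = {4, 2, 6}
  10. ckckckcA = {3, 0, 1, 5}
k, c of each give nothing new

10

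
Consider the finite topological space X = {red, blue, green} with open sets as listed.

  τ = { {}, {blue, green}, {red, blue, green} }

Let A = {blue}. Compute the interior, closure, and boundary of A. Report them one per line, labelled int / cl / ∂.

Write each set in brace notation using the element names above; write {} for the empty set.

U open, U⊆A: {}. int(A) = ⋃ = {}
X∖A={red, green}, int(X∖A)={}, hence cl(A)={red, blue, green}
∂A: remove int from cl → {red, blue, green}

int(A) = {}
cl(A)  = {red, blue, green}
∂A     = {red, blue, green}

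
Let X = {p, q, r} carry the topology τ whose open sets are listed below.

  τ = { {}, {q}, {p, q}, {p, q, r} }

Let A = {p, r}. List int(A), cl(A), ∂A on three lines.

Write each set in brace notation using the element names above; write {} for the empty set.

U open, U⊆A: {}. int(A) = ⋃ = {}
X∖A={q}, int(X∖A)={q}, hence cl(A)={p, r}
∂A: remove int from cl → {p, r}

int(A) = {}
cl(A)  = {p, r}
∂A     = {p, r}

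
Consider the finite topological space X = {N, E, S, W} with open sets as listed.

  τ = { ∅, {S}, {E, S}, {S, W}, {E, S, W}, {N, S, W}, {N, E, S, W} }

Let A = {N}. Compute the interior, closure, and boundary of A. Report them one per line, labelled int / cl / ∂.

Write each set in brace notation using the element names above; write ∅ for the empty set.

int(A) = ∅
cl(A)  = {N}
∂A     = {N}

opens ⊆ A: ∅; union → int = ∅
complement {E, S, W}; its interior {E, S, W}; cl(A) = X∖{E, S, W} = {N}
boundary = {N} ∖ ∅ = {N}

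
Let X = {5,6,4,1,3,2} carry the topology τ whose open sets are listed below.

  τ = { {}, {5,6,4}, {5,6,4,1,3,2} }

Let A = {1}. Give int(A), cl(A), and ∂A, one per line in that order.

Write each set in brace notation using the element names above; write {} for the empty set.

int(A) = {}
cl(A)  = {1,3,2}
∂A     = {1,3,2}

interior: largest open inside A is {} (from {})
cl via duality: int({5,6,4,3,2}) = {5,6,4}, so X∖{5,6,4} = {1,3,2}
cl∖int = {1,3,2}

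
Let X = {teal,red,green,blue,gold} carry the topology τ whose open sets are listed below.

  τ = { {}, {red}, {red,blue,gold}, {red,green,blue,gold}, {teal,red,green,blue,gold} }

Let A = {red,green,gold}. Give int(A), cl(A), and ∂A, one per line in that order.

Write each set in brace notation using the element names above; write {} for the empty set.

int(A) = {red}
cl(A)  = {teal,red,green,blue,gold}
∂A     = {teal,green,blue,gold}

opens ⊆ A: {}, {red}; union → int = {red}
complement {teal,blue}; its interior {}; cl(A) = X∖{} = {teal,red,green,blue,gold}
boundary = {teal,red,green,blue,gold} ∖ {red} = {teal,green,blue,gold}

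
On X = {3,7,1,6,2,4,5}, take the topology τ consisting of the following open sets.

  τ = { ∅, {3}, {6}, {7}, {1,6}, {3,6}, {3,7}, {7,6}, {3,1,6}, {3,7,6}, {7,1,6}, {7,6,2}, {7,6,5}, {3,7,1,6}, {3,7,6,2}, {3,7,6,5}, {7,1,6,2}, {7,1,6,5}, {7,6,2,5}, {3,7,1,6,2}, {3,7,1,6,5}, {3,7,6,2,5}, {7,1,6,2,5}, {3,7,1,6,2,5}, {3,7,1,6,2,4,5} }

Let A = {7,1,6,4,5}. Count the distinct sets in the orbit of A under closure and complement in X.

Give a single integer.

complement {3,2}; its interior {3}; cl(A) = X∖{3} = {7,1,6,2,4,5}
With k = closure, c = complement:
  1. A     = {7,1,6,4,5}
  2. kA    = {7,1,6,2,4,5}
  3. cA    = {3,2}
  4. ckA   = {3}
  5. kcA   = {3,2,4}
  6. kckA  = {3,4}
  7. ckcA  = {7,1,6,5}
  8. ckckA = {7,1,6,2,5}
k, c of each give nothing new

8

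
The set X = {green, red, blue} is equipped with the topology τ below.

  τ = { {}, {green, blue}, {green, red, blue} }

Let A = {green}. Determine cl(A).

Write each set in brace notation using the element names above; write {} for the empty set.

{green, red, blue}

closure: X∖int(X∖A) = X∖{} = {green, red, blue}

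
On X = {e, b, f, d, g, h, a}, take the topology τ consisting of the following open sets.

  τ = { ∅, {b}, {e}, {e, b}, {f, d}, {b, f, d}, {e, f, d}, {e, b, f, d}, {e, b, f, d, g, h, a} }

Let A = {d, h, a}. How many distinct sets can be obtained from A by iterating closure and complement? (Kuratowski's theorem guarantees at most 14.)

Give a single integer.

closure: X∖int(X∖A) = X∖{e, b} = {f, d, g, h, a}
Let k=closure and c=complement:
  1. A     = {d, h, a}
  2. kA    = {f, d, g, h, a}
  3. cA    = {e, b, f, g}
  4. ckA   = {e, b}
  5. kcA   = {e, b, f, d, g, h, a}
  6. kckA  = {e, b, g, h, a}
  7. ckcA  = ∅
  8. ckckA = {f, d}
— saturated at 8

8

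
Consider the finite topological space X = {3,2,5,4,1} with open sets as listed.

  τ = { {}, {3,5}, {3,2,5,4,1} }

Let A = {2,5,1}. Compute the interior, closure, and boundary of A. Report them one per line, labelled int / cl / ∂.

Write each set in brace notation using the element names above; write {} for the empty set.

int(A) = {}
cl(A)  = {3,2,5,4,1}
∂A     = {3,2,5,4,1}

interior: largest open inside A is {} (from {})
cl via duality: int({3,4}) = {}, so X∖{} = {3,2,5,4,1}
cl∖int = {3,2,5,4,1}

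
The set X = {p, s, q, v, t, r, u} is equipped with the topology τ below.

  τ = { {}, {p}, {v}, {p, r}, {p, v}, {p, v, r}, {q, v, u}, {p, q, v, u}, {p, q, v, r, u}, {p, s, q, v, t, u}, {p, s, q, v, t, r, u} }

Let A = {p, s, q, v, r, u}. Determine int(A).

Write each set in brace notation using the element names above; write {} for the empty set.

{p, q, v, r, u}

U open, U⊆A: {}, {p}, {v}, {p, r}, {p, v}, {q, v, u}, {p, v, r}, {p, q, v, u}, {p, q, v, r, u}. int(A) = ⋃ = {p, q, v, r, u}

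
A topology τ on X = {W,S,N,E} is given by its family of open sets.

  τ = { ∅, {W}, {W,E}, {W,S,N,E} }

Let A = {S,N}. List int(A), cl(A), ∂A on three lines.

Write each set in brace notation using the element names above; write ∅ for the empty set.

interior: largest open inside A is ∅ (from ∅)
cl via duality: int({W,E}) = {W,E}, so X∖{W,E} = {S,N}
cl∖int = {S,N}

int(A) = ∅
cl(A)  = {S,N}
∂A     = {S,N}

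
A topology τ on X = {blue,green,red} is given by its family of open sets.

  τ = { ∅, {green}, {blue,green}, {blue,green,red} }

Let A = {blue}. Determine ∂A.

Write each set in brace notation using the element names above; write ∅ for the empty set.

interior: largest open inside A is ∅ (from ∅)
cl via duality: int({green,red}) = {green}, so X∖{green} = {blue,red}
cl∖int = {blue,red}

{blue,red}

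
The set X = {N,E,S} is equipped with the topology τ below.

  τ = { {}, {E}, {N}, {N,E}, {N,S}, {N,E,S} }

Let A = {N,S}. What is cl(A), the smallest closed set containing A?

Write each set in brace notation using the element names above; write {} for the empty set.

{N,S}

closure: X∖int(X∖A) = X∖{E} = {N,S}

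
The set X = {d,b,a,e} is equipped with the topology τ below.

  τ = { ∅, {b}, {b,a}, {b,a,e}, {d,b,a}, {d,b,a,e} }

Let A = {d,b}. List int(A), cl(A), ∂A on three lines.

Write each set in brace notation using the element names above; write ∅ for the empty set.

U open, U⊆A: ∅, {b}. int(A) = ⋃ = {b}
X∖A={a,e}, int(X∖A)=∅, hence cl(A)={d,b,a,e}
∂A: remove int from cl → {d,a,e}

int(A) = {b}
cl(A)  = {d,b,a,e}
∂A     = {d,a,e}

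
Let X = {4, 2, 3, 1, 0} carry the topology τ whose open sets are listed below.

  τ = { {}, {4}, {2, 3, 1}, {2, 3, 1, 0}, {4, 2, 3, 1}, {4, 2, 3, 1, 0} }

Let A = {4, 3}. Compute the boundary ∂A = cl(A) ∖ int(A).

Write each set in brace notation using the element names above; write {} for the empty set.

U open, U⊆A: {}, {4}. int(A) = ⋃ = {4}
X∖A={2, 1, 0}, int(X∖A)={}, hence cl(A)={4, 2, 3, 1, 0}
∂A: remove int from cl → {2, 3, 1, 0}

{2, 3, 1, 0}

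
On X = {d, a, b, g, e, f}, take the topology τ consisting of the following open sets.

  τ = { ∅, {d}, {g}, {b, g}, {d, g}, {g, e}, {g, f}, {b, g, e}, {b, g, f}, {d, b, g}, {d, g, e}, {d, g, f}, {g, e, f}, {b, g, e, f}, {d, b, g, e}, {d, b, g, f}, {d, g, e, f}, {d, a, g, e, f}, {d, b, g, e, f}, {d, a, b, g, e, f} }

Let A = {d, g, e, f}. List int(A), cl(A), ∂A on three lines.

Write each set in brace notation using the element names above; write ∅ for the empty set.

open subsets of A: ∅, {g}, {d}, {g, e}, {d, g}, {g, f}, {d, g, e}, {g, e, f}, {d, g, f}, {d, g, e, f}; so int(A) = {d, g, e, f}
closure: X∖int(X∖A) = X∖∅ = {d, a, b, g, e, f}
∂A = {d, a, b, g, e, f} minus {d, g, e, f} = {a, b}

int(A) = {d, g, e, f}
cl(A)  = {d, a, b, g, e, f}
∂A     = {a, b}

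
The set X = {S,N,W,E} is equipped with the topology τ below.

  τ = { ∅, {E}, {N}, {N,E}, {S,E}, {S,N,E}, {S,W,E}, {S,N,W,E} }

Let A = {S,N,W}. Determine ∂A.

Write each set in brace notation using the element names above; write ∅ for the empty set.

U open, U⊆A: ∅, {N}. int(A) = ⋃ = {N}
X∖A={E}, int(X∖A)={E}, hence cl(A)={S,N,W}
∂A: remove int from cl → {S,W}

{S,W}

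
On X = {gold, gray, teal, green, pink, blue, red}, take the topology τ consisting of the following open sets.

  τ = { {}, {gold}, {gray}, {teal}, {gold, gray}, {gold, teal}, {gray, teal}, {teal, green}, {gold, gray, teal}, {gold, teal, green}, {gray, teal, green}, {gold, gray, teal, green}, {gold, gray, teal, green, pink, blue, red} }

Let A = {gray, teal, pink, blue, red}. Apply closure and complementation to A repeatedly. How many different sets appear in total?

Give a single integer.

X∖A={gold, green}, int(X∖A)={gold}, hence cl(A)={gray, teal, green, pink, blue, red}
Orbit (k=closure, c=complement):
  1. A     = {gray, teal, pink, blue, red}
  2. kA    = {gray, teal, green, pink, blue, red}
  3. cA    = {gold, green}
  4. ckA   = {gold}
  5. kcA   = {gold, green, pink, blue, red}
  6. kckA  = {gold, pink, blue, red}
  7. ckcA  = {gray, teal}
  8. ckckA = {gray, teal, green}
(closed under both — stop)

8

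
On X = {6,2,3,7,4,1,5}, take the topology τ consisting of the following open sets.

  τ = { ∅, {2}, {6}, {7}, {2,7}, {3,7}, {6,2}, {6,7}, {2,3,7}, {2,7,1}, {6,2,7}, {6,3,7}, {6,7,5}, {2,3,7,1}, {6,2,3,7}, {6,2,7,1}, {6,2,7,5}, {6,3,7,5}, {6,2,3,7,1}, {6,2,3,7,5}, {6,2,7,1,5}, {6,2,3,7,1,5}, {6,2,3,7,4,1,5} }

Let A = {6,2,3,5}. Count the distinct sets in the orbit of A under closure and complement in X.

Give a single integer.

X∖A={7,4,1}, int(X∖A)={7}, hence cl(A)={6,2,3,4,1,5}
Orbit (k=closure, c=complement):
  1. A     = {6,2,3,5}
  2. kA    = {6,2,3,4,1,5}
  3. cA    = {7,4,1}
  4. ckA   = {7}
  5. kcA   = {3,7,4,1,5}
  6. ckcA  = {6,2}
  7. kckcA = {6,2,4,1,5}
  8. ckckcA = {3,7}
(closed under both — stop)

8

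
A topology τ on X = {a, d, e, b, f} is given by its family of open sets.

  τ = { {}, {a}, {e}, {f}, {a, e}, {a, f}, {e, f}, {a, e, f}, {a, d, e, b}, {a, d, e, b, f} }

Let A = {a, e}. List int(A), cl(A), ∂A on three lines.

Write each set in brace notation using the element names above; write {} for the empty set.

int(A) = {a, e}
cl(A)  = {a, d, e, b}
∂A     = {d, b}

interior: largest open inside A is {a, e} (from {}, {e}, {a}, {a, e})
cl via duality: int({d, b, f}) = {f}, so X∖{f} = {a, d, e, b}
cl∖int = {d, b}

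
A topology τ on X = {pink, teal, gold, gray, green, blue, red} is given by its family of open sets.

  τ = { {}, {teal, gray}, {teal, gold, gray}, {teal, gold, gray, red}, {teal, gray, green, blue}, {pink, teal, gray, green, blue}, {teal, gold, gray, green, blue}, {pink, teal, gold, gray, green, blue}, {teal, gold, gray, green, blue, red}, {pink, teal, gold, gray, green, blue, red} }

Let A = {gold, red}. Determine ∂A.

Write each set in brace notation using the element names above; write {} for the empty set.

opens ⊆ A: {}; union → int = {}
complement {pink, teal, gray, green, blue}; its interior {pink, teal, gray, green, blue}; cl(A) = X∖{pink, teal, gray, green, blue} = {gold, red}
boundary = {gold, red} ∖ {} = {gold, red}

{gold, red}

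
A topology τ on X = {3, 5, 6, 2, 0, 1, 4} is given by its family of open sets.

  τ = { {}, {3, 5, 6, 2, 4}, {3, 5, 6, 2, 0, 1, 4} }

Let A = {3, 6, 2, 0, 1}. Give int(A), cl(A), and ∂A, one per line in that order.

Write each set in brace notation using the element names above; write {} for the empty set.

interior: largest open inside A is {} (from {})
cl via duality: int({5, 4}) = {}, so X∖{} = {3, 5, 6, 2, 0, 1, 4}
cl∖int = {3, 5, 6, 2, 0, 1, 4}

int(A) = {}
cl(A)  = {3, 5, 6, 2, 0, 1, 4}
∂A     = {3, 5, 6, 2, 0, 1, 4}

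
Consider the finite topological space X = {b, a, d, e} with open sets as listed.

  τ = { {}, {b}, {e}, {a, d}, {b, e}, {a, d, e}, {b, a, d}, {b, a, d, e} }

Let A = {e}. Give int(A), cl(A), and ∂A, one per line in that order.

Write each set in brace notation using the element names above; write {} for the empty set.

int(A) = {e}
cl(A)  = {e}
∂A     = {}

interior: largest open inside A is {e} (from {}, {e})
cl via duality: int({b, a, d}) = {b, a, d}, so X∖{b, a, d} = {e}
cl∖int = {}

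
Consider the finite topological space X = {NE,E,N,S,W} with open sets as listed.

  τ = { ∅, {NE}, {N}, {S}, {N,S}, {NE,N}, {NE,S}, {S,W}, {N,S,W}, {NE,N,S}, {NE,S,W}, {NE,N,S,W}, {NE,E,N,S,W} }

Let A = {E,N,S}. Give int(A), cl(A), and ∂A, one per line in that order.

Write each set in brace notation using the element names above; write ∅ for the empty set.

open subsets of A: ∅, {S}, {N}, {N,S}; so int(A) = {N,S}
closure: X∖int(X∖A) = X∖{NE} = {E,N,S,W}
∂A = {E,N,S,W} minus {N,S} = {E,W}

int(A) = {N,S}
cl(A)  = {E,N,S,W}
∂A     = {E,W}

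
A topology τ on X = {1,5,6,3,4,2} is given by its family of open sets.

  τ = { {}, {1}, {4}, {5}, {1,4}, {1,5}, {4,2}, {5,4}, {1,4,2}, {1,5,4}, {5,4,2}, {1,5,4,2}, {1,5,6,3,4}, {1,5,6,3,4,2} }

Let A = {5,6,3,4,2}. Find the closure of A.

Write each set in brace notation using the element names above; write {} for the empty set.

{5,6,3,4,2}

cl via duality: int({1}) = {1}, so X∖{1} = {5,6,3,4,2}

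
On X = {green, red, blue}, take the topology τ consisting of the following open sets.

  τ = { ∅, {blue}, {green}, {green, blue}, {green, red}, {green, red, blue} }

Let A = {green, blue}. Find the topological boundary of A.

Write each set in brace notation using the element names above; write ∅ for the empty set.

interior: largest open inside A is {green, blue} (from ∅, {blue}, {green}, {green, blue})
cl via duality: int({red}) = ∅, so X∖∅ = {green, red, blue}
cl∖int = {red}

{red}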